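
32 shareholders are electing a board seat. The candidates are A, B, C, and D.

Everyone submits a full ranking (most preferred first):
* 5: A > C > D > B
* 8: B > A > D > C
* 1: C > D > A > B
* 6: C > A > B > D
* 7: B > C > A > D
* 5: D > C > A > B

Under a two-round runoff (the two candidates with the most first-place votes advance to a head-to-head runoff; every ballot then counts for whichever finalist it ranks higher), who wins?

Round 1 first-place votes: A 5, B 15, C 7, D 5. B and C advance.
Runoff: B is ranked above C on 15 ballots, C above B on 17.

C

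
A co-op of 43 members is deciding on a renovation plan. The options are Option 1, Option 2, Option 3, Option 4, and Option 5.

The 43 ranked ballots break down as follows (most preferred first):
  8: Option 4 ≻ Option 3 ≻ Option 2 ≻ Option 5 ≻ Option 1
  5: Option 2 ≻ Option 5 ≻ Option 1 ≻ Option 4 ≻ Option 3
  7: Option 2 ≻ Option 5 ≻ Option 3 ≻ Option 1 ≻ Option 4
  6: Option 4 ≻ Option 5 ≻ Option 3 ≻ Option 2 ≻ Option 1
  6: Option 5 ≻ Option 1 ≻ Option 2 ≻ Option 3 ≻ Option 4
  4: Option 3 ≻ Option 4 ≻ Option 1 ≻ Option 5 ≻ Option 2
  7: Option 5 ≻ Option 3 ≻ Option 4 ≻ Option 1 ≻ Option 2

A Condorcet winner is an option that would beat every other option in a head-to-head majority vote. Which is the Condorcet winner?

Option 5 vs Option 1: 39–4
Option 5 vs Option 2: 23–20
Option 5 vs Option 3: 31–12
Option 5 vs Option 4: 25–18
Option 5 beats every other option.

Option 5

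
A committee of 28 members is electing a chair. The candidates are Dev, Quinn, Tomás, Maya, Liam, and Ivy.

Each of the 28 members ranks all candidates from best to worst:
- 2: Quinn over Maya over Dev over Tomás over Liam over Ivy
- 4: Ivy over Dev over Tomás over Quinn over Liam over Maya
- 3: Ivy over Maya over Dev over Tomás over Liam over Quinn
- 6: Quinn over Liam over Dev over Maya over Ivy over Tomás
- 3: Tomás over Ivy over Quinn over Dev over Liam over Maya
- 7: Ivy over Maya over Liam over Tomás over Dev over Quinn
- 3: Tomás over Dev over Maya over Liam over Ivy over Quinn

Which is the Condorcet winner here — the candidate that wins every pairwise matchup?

Ivy vs Dev: 17–11
Ivy vs Quinn: 20–8
Ivy vs Tomás: 20–8
Ivy vs Maya: 17–11
Ivy vs Liam: 17–11
Ivy beats every other candidate.

Ivy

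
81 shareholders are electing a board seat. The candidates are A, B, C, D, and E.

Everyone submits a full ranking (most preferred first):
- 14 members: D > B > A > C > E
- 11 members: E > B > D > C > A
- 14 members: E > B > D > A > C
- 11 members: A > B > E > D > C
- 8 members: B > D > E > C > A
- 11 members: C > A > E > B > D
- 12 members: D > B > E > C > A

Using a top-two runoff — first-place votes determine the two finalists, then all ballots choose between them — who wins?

Round 1 first-place votes: A 11, B 8, C 11, D 26, E 25. D and E advance.
Runoff: D is ranked above E on 34 ballots, E above D on 47.

E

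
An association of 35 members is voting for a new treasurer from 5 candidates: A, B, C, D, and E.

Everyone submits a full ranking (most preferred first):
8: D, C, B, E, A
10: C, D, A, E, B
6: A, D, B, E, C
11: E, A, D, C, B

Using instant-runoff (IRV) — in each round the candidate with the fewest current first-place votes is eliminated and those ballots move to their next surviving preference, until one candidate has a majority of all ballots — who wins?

D

Round 1: A 6, B 0, C 10, D 8, E 11. B eliminated.
Round 2: A 6, C 10, D 8, E 11. A eliminated.
Round 3: C 10, D 14, E 11. C eliminated.
Round 4: D 24, E 11. D has a majority (≥18).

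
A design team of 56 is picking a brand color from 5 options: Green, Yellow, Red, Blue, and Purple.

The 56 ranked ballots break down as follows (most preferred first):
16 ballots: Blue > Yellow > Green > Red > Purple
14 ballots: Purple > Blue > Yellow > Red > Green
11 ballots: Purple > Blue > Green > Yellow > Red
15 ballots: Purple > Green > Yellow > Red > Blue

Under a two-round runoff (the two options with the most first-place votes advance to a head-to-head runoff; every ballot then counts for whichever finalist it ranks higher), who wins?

Purple

Round 1 first-place votes: Green 0, Yellow 0, Red 0, Blue 16, Purple 40. Purple and Blue advance.
Runoff: Purple is ranked above Blue on 40 ballots, Blue above Purple on 16.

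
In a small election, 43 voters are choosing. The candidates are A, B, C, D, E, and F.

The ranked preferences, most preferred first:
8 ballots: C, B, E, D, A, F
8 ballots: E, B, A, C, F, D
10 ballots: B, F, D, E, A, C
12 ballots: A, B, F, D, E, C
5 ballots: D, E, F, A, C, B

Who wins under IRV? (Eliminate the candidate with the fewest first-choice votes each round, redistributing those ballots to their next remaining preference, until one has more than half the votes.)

B

Round 1: A 12, B 10, C 8, D 5, E 8, F 0. F eliminated.
Round 2: A 12, B 10, C 8, D 5, E 8. D eliminated.
Round 3: A 12, B 10, C 8, E 13. C eliminated.
Round 4: A 12, B 18, E 13. A eliminated.
Round 5: B 30, E 13. B has a majority (≥22).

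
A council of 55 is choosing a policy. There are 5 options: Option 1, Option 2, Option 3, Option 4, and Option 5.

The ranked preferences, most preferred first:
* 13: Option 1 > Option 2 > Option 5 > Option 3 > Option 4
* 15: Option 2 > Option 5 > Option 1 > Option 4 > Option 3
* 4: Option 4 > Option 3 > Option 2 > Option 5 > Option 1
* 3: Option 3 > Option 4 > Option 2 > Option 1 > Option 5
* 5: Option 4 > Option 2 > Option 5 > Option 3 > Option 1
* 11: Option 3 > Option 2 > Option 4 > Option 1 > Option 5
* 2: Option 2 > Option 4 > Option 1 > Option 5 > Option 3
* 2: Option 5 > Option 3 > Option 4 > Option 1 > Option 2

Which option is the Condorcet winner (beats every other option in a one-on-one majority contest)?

Option 2

Option 2 vs Option 1: 40–15
Option 2 vs Option 3: 35–20
Option 2 vs Option 4: 41–14
Option 2 vs Option 5: 53–2
Option 2 beats every other option.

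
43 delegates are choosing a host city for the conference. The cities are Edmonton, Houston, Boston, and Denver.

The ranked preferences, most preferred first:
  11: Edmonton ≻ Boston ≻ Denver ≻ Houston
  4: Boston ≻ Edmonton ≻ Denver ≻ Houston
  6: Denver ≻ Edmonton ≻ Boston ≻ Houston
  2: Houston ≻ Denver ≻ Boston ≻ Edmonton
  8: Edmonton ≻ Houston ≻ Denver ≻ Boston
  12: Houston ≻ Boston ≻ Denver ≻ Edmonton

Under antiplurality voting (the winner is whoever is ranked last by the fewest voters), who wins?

Last-place votes: Edmonton 14, Houston 21, Boston 8, Denver 0.

Denver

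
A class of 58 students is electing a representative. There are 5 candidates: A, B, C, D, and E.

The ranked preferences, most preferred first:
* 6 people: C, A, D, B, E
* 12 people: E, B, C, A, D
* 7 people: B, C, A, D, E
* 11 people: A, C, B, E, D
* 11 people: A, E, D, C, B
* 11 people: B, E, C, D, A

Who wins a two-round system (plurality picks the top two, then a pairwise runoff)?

Round 1 first-place votes: A 22, B 18, C 6, D 0, E 12. A and B advance.
Runoff: A is ranked above B on 28 ballots, B above A on 30.

B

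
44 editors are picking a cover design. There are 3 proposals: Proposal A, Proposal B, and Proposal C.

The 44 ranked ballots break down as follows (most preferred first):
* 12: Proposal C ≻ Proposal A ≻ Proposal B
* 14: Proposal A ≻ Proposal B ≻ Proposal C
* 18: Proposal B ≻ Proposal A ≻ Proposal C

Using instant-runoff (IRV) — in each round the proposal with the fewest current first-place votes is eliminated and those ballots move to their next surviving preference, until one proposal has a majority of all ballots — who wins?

Proposal A

Round 1: Proposal A 14, Proposal B 18, Proposal C 12. Proposal C eliminated.
Round 2: Proposal A 26, Proposal B 18. Proposal A has a majority (≥23).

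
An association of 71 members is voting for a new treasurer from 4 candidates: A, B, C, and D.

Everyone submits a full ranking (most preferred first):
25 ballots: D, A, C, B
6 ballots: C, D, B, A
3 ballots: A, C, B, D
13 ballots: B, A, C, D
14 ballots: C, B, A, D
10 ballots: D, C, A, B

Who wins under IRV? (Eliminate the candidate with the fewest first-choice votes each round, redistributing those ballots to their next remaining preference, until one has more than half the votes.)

Round 1: A 3, B 13, C 20, D 35. A eliminated.
Round 2: B 13, C 23, D 35. B eliminated.
Round 3: C 36, D 35. C has a majority (≥36).

C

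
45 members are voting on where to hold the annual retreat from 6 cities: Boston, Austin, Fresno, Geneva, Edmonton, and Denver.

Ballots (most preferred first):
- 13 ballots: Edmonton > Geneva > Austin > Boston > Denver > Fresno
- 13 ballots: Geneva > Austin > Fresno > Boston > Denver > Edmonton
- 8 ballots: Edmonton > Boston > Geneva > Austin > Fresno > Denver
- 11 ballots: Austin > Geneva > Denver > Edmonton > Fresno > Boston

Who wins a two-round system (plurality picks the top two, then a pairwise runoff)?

Geneva

Round 1 first-place votes: Boston 0, Austin 11, Fresno 0, Geneva 13, Edmonton 21, Denver 0. Edmonton and Geneva advance.
Runoff: Edmonton is ranked above Geneva on 21 ballots, Geneva above Edmonton on 24.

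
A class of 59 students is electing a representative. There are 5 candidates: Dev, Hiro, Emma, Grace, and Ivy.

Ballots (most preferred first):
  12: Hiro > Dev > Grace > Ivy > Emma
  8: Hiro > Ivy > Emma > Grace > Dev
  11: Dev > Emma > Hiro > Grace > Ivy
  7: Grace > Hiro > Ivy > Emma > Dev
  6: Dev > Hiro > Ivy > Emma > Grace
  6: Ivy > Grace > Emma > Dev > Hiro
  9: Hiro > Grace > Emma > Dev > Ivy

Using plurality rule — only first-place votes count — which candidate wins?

First-place votes: Dev 17, Hiro 29, Emma 0, Grace 7, Ivy 6.

Hiro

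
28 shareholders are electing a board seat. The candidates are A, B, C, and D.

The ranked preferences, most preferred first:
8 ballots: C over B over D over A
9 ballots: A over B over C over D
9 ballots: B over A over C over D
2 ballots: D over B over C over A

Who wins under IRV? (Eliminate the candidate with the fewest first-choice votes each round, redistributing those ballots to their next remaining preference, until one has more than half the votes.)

Round 1: A 9, B 9, C 8, D 2. D eliminated.
Round 2: A 9, B 11, C 8. C eliminated.
Round 3: A 9, B 19. B has a majority (≥15).

B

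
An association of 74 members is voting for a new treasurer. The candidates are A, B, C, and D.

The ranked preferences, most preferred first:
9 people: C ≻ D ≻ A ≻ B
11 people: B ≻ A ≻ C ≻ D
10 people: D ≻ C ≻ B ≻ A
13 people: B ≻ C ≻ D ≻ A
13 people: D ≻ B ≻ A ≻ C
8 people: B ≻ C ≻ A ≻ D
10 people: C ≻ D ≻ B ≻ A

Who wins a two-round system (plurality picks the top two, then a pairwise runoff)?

Round 1 first-place votes: A 0, B 32, C 19, D 23. B and D advance.
Runoff: B is ranked above D on 32 ballots, D above B on 42.

D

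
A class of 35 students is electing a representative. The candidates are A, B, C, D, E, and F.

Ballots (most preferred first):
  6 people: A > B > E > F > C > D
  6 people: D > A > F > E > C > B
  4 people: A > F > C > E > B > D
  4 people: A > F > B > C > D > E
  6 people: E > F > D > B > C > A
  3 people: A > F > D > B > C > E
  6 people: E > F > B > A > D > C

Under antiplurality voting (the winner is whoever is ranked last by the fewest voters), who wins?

F

Last-place votes: A 6, B 6, C 6, D 10, E 7, F 0.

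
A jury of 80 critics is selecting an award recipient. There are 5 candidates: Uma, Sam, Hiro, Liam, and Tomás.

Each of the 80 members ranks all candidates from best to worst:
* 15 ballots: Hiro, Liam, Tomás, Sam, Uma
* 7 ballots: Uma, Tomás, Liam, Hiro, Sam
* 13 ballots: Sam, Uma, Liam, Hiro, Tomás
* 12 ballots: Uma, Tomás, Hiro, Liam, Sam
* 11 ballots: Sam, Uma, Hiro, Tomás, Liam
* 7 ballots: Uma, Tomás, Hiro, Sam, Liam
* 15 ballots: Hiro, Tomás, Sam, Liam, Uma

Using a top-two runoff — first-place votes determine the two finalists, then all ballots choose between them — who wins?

Uma

Round 1 first-place votes: Uma 26, Sam 24, Hiro 30, Liam 0, Tomás 0. Hiro and Uma advance.
Runoff: Hiro is ranked above Uma on 30 ballots, Uma above Hiro on 50.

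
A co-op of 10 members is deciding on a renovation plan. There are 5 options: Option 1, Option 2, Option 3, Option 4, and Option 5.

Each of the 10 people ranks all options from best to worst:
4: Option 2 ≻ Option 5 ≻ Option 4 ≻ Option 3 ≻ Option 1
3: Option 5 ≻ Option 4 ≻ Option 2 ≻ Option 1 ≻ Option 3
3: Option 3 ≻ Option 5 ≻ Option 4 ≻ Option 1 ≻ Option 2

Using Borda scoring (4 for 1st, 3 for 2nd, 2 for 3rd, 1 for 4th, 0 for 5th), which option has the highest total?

Option 5

Option 1: 4×0 + 3×1 + 3×1 = 6
Option 2: 4×4 + 3×2 + 3×0 = 22
Option 3: 4×1 + 3×0 + 3×4 = 16
Option 4: 4×2 + 3×3 + 3×2 = 23
Option 5: 4×3 + 3×4 + 3×3 = 33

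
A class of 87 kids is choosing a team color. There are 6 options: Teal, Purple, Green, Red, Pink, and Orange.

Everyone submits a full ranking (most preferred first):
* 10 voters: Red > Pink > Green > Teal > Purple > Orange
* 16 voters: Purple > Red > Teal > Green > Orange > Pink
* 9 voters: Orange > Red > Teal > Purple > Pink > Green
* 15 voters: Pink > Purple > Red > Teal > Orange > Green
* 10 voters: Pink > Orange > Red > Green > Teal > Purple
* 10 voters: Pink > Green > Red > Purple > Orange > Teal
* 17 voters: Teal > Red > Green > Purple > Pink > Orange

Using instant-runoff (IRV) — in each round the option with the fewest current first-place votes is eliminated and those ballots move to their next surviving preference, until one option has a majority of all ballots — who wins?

Round 1: Teal 17, Purple 16, Green 0, Red 10, Pink 35, Orange 9. Green eliminated.
Round 2: Teal 17, Purple 16, Red 10, Pink 35, Orange 9. Orange eliminated.
Round 3: Teal 17, Purple 16, Red 19, Pink 35. Purple eliminated.
Round 4: Teal 17, Red 35, Pink 35. Teal eliminated.
Round 5: Red 52, Pink 35. Red has a majority (≥44).

Red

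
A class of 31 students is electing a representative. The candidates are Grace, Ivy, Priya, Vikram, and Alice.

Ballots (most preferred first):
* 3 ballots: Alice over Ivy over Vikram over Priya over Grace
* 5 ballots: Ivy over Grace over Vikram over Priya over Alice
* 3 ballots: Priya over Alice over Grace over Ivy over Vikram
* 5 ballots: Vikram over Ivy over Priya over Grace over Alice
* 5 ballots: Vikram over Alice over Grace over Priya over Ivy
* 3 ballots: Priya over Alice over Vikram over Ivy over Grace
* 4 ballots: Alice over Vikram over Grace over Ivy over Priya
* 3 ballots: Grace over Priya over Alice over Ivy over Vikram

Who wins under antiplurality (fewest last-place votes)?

Last-place votes: Grace 6, Ivy 5, Priya 4, Vikram 6, Alice 10.

Priya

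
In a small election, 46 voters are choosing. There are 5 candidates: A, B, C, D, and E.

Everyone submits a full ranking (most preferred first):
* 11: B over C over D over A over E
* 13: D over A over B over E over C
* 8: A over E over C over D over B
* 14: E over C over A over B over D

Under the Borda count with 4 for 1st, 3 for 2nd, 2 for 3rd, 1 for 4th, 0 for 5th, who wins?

A

A: 11×1 + 13×3 + 8×4 + 14×2 = 110
B: 11×4 + 13×2 + 8×0 + 14×1 = 84
C: 11×3 + 13×0 + 8×2 + 14×3 = 91
D: 11×2 + 13×4 + 8×1 + 14×0 = 82
E: 11×0 + 13×1 + 8×3 + 14×4 = 93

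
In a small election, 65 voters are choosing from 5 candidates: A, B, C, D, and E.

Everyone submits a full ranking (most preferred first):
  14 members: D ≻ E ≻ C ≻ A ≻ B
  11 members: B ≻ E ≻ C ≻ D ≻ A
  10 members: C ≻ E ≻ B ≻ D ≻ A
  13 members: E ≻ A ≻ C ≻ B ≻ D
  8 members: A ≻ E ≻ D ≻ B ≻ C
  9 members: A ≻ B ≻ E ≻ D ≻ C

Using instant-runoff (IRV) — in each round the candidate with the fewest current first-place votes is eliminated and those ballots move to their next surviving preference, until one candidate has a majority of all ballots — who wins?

Round 1: A 17, B 11, C 10, D 14, E 13. C eliminated.
Round 2: A 17, B 11, D 14, E 23. B eliminated.
Round 3: A 17, D 14, E 34. E has a majority (≥33).

E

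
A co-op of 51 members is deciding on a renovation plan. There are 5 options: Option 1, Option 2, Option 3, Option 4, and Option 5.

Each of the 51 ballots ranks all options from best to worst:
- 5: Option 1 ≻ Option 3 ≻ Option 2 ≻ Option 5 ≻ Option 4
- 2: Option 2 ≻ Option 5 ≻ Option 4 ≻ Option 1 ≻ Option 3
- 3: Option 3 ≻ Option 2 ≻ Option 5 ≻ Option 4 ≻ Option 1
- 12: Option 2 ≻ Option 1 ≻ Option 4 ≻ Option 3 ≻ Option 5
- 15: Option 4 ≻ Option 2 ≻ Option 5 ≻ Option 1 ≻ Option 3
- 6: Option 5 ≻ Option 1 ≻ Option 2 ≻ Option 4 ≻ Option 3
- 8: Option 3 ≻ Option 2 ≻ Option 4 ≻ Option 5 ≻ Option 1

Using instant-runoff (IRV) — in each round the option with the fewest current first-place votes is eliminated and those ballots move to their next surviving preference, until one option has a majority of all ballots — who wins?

Option 2

Round 1: Option 1 5, Option 2 14, Option 3 11, Option 4 15, Option 5 6. Option 1 eliminated.
Round 2: Option 2 14, Option 3 16, Option 4 15, Option 5 6. Option 5 eliminated.
Round 3: Option 2 20, Option 3 16, Option 4 15. Option 4 eliminated.
Round 4: Option 2 35, Option 3 16. Option 2 has a majority (≥26).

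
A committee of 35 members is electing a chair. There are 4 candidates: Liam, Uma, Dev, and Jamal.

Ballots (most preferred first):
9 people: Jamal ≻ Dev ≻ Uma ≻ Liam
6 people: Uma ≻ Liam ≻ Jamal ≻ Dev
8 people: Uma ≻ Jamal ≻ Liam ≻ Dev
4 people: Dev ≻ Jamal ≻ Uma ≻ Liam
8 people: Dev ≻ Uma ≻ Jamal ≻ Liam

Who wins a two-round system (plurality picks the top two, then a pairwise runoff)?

Round 1 first-place votes: Liam 0, Uma 14, Dev 12, Jamal 9. Uma and Dev advance.
Runoff: Uma is ranked above Dev on 14 ballots, Dev above Uma on 21.

Dev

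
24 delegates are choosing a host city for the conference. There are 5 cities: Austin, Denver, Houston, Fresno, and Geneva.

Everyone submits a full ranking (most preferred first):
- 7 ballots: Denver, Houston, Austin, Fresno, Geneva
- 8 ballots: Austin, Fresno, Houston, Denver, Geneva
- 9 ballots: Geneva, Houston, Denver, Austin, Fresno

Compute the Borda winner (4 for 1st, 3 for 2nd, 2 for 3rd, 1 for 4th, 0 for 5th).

Houston

Austin: 7×2 + 8×4 + 9×1 = 55
Denver: 7×4 + 8×1 + 9×2 = 54
Houston: 7×3 + 8×2 + 9×3 = 64
Fresno: 7×1 + 8×3 + 9×0 = 31
Geneva: 7×0 + 8×0 + 9×4 = 36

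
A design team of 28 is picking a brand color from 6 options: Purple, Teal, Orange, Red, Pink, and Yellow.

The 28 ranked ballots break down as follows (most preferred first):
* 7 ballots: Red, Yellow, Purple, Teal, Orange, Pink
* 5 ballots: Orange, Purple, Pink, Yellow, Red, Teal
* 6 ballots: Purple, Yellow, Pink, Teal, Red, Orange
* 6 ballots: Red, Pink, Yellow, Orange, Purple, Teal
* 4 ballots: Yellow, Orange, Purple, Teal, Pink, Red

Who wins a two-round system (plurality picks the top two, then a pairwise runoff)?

Purple

Round 1 first-place votes: Purple 6, Teal 0, Orange 5, Red 13, Pink 0, Yellow 4. Red and Purple advance.
Runoff: Red is ranked above Purple on 13 ballots, Purple above Red on 15.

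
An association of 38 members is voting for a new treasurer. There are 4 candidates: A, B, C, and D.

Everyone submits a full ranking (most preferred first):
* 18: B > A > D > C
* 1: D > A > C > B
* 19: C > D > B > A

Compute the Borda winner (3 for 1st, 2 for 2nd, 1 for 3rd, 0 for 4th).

B

A: 18×2 + 1×2 + 19×0 = 38
B: 18×3 + 1×0 + 19×1 = 73
C: 18×0 + 1×1 + 19×3 = 58
D: 18×1 + 1×3 + 19×2 = 59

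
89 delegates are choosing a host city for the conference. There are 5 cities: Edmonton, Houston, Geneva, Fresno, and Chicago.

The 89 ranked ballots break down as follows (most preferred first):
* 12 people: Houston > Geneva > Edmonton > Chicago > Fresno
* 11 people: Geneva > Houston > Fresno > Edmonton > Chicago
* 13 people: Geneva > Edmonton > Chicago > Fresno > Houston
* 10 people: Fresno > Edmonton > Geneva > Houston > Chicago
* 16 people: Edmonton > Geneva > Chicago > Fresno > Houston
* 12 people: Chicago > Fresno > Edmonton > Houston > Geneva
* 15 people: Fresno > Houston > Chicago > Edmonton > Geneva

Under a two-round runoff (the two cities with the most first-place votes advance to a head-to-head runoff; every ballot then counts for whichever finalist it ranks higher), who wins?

Round 1 first-place votes: Edmonton 16, Houston 12, Geneva 24, Fresno 25, Chicago 12. Fresno and Geneva advance.
Runoff: Fresno is ranked above Geneva on 37 ballots, Geneva above Fresno on 52.

Geneva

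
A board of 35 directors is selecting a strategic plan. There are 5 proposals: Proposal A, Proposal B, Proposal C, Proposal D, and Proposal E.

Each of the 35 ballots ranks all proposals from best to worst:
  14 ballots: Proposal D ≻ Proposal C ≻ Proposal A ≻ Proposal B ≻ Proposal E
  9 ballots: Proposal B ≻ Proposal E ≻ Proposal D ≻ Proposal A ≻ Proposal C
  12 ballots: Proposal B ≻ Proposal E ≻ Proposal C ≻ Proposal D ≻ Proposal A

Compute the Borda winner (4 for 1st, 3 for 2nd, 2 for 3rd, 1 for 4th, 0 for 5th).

Proposal A: 14×2 + 9×1 + 12×0 = 37
Proposal B: 14×1 + 9×4 + 12×4 = 98
Proposal C: 14×3 + 9×0 + 12×2 = 66
Proposal D: 14×4 + 9×2 + 12×1 = 86
Proposal E: 14×0 + 9×3 + 12×3 = 63

Proposal B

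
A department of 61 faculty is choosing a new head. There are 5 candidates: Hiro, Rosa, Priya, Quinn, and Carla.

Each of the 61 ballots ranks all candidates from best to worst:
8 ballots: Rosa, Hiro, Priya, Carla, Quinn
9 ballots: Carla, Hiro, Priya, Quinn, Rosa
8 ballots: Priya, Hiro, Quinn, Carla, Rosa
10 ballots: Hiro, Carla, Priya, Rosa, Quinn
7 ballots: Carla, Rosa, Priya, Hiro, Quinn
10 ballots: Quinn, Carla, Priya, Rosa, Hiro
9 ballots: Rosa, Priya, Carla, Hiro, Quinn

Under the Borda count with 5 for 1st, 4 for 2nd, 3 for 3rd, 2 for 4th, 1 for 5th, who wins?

Carla

Hiro: 8×4 + 9×4 + 8×4 + 10×5 + 7×2 + 10×1 + 9×2 = 192
Rosa: 8×5 + 9×1 + 8×1 + 10×2 + 7×4 + 10×2 + 9×5 = 170
Priya: 8×3 + 9×3 + 8×5 + 10×3 + 7×3 + 10×3 + 9×4 = 208
Quinn: 8×1 + 9×2 + 8×3 + 10×1 + 7×1 + 10×5 + 9×1 = 126
Carla: 8×2 + 9×5 + 8×2 + 10×4 + 7×5 + 10×4 + 9×3 = 219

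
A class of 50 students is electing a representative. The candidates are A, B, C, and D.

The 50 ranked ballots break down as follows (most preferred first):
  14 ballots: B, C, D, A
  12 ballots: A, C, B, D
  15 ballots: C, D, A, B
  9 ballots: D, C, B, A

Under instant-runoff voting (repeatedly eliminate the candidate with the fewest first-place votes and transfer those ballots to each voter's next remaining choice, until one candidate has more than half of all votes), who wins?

C

Round 1: A 12, B 14, C 15, D 9. D eliminated.
Round 2: A 12, B 14, C 24. A eliminated.
Round 3: B 14, C 36. C has a majority (≥26).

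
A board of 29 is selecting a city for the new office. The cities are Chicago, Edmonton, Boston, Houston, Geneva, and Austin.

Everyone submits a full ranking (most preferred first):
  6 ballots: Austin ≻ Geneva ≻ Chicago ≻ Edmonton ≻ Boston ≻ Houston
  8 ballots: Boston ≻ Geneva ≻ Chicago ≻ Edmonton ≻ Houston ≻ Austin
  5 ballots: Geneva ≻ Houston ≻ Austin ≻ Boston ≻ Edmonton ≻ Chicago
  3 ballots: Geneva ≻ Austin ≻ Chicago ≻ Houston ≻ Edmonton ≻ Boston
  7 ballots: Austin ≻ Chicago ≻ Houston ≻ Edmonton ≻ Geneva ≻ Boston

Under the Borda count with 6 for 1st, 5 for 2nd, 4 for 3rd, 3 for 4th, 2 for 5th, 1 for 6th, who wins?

Chicago: 6×4 + 8×4 + 5×1 + 3×4 + 7×5 = 108
Edmonton: 6×3 + 8×3 + 5×2 + 3×2 + 7×3 = 79
Boston: 6×2 + 8×6 + 5×3 + 3×1 + 7×1 = 85
Houston: 6×1 + 8×2 + 5×5 + 3×3 + 7×4 = 84
Geneva: 6×5 + 8×5 + 5×6 + 3×6 + 7×2 = 132
Austin: 6×6 + 8×1 + 5×4 + 3×5 + 7×6 = 121

Geneva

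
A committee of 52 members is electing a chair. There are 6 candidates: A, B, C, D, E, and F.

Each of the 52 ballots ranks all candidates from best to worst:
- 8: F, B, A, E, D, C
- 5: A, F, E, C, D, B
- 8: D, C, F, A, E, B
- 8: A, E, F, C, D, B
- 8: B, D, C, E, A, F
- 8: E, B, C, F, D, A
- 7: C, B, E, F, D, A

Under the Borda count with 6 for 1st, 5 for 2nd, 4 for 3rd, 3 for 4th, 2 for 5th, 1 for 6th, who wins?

A: 8×4 + 5×6 + 8×3 + 8×6 + 8×2 + 8×1 + 7×1 = 165
B: 8×5 + 5×1 + 8×1 + 8×1 + 8×6 + 8×5 + 7×5 = 184
C: 8×1 + 5×3 + 8×5 + 8×3 + 8×4 + 8×4 + 7×6 = 193
D: 8×2 + 5×2 + 8×6 + 8×2 + 8×5 + 8×2 + 7×2 = 160
E: 8×3 + 5×4 + 8×2 + 8×5 + 8×3 + 8×6 + 7×4 = 200
F: 8×6 + 5×5 + 8×4 + 8×4 + 8×1 + 8×3 + 7×3 = 190

E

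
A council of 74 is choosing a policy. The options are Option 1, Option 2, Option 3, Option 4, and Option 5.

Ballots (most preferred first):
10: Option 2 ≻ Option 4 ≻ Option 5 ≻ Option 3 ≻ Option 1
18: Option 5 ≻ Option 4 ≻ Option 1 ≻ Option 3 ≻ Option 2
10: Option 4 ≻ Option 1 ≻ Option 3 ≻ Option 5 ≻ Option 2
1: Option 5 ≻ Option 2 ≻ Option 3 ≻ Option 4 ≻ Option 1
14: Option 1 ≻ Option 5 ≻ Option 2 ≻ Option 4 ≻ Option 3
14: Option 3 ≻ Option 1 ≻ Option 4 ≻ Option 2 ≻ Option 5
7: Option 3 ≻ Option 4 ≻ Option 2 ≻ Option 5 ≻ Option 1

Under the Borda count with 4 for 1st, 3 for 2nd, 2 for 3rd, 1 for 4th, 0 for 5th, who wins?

Option 1: 10×0 + 18×2 + 10×3 + 1×0 + 14×4 + 14×3 + 7×0 = 164
Option 2: 10×4 + 18×0 + 10×0 + 1×3 + 14×2 + 14×1 + 7×2 = 99
Option 3: 10×1 + 18×1 + 10×2 + 1×2 + 14×0 + 14×4 + 7×4 = 134
Option 4: 10×3 + 18×3 + 10×4 + 1×1 + 14×1 + 14×2 + 7×3 = 188
Option 5: 10×2 + 18×4 + 10×1 + 1×4 + 14×3 + 14×0 + 7×1 = 155

Option 4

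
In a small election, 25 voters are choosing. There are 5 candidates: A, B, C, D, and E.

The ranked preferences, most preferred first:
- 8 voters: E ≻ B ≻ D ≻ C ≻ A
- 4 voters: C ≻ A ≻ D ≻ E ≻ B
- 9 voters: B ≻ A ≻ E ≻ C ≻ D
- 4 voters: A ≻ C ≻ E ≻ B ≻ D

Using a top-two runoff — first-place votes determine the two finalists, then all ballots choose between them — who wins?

Round 1 first-place votes: A 4, B 9, C 4, D 0, E 8. B and E advance.
Runoff: B is ranked above E on 9 ballots, E above B on 16.

E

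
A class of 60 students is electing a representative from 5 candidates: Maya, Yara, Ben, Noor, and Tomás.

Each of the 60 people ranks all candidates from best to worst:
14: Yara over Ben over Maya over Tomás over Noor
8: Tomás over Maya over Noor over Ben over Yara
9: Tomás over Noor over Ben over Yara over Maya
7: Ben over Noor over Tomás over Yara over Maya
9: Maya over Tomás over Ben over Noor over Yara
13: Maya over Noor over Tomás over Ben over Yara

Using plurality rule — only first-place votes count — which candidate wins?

Maya

First-place votes: Maya 22, Yara 14, Ben 7, Noor 0, Tomás 17.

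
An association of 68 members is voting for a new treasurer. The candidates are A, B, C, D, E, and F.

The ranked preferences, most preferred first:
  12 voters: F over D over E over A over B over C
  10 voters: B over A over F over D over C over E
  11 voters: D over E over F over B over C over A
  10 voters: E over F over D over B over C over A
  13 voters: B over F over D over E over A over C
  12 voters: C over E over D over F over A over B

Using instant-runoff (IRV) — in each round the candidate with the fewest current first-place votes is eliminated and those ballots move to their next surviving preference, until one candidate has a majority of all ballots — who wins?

F

Round 1: A 0, B 23, C 12, D 11, E 10, F 12. A eliminated.
Round 2: B 23, C 12, D 11, E 10, F 12. E eliminated.
Round 3: B 23, C 12, D 11, F 22. D eliminated.
Round 4: B 23, C 12, F 33. C eliminated.
Round 5: B 23, F 45. F has a majority (≥35).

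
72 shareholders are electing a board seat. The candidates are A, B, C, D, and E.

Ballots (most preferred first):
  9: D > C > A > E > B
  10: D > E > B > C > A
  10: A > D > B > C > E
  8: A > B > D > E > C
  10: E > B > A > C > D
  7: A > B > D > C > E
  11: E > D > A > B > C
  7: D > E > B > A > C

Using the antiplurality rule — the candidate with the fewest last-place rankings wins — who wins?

Last-place votes: A 10, B 9, C 26, D 10, E 17.

B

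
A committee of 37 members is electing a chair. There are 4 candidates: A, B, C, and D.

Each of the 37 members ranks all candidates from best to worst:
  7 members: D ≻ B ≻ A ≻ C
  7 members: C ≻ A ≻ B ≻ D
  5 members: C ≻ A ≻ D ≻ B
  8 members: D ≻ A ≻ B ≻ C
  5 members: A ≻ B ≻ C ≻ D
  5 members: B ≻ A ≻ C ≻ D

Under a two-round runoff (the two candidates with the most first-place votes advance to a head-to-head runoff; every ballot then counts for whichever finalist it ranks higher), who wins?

C

Round 1 first-place votes: A 5, B 5, C 12, D 15. D and C advance.
Runoff: D is ranked above C on 15 ballots, C above D on 22.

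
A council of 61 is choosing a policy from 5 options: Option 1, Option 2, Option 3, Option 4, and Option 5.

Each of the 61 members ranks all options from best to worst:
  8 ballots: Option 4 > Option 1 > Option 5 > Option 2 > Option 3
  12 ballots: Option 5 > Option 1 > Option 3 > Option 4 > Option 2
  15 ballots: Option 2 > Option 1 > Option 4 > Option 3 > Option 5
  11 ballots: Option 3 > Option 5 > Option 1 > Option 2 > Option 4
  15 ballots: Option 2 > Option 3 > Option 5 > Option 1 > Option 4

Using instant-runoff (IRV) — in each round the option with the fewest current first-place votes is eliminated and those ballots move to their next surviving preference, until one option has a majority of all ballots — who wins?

Option 5

Round 1: Option 1 0, Option 2 30, Option 3 11, Option 4 8, Option 5 12. Option 1 eliminated.
Round 2: Option 2 30, Option 3 11, Option 4 8, Option 5 12. Option 4 eliminated.
Round 3: Option 2 30, Option 3 11, Option 5 20. Option 3 eliminated.
Round 4: Option 2 30, Option 5 31. Option 5 has a majority (≥31).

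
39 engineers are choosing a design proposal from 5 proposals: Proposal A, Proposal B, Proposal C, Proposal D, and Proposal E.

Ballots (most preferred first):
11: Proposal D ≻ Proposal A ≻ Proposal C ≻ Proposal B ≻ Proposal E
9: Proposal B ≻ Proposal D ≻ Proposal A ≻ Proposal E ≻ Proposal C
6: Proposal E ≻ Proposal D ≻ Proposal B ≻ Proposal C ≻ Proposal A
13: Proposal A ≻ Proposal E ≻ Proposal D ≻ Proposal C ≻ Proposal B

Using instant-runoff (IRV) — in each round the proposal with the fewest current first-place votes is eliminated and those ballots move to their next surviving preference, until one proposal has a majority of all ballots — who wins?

Proposal D

Round 1: Proposal A 13, Proposal B 9, Proposal C 0, Proposal D 11, Proposal E 6. Proposal C eliminated.
Round 2: Proposal A 13, Proposal B 9, Proposal D 11, Proposal E 6. Proposal E eliminated.
Round 3: Proposal A 13, Proposal B 9, Proposal D 17. Proposal B eliminated.
Round 4: Proposal A 13, Proposal D 26. Proposal D has a majority (≥20).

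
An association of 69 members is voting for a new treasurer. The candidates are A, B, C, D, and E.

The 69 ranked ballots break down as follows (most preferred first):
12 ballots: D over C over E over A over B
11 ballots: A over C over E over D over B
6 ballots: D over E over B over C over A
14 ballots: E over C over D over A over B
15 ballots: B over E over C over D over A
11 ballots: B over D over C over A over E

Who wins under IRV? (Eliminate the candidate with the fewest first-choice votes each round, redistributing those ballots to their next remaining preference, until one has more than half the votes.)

Round 1: A 11, B 26, C 0, D 18, E 14. C eliminated.
Round 2: A 11, B 26, D 18, E 14. A eliminated.
Round 3: B 26, D 18, E 25. D eliminated.
Round 4: B 26, E 43. E has a majority (≥35).

E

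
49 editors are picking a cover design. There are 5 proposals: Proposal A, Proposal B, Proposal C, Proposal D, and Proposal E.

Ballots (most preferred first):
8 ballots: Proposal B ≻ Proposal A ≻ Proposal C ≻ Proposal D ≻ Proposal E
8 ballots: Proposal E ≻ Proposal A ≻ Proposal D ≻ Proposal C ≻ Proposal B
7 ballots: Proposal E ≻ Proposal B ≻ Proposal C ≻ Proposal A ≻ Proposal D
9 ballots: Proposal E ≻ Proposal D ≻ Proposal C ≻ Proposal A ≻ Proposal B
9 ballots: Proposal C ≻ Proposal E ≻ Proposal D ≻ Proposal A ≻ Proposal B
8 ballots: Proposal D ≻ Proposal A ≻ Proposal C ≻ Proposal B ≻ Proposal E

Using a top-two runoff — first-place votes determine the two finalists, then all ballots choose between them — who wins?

Proposal C

Round 1 first-place votes: Proposal A 0, Proposal B 8, Proposal C 9, Proposal D 8, Proposal E 24. Proposal E and Proposal C advance.
Runoff: Proposal E is ranked above Proposal C on 24 ballots, Proposal C above Proposal E on 25.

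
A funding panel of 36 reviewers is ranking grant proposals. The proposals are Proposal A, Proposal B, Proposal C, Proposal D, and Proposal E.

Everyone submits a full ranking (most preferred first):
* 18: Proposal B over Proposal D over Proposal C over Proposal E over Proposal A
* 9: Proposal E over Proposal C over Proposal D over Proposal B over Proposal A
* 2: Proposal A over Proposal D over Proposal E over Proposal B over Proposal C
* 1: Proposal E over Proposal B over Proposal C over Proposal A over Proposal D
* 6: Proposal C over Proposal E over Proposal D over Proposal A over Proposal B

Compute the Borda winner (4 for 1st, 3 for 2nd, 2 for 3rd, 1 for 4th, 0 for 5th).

Proposal D

Proposal A: 18×0 + 9×0 + 2×4 + 1×1 + 6×1 = 15
Proposal B: 18×4 + 9×1 + 2×1 + 1×3 + 6×0 = 86
Proposal C: 18×2 + 9×3 + 2×0 + 1×2 + 6×4 = 89
Proposal D: 18×3 + 9×2 + 2×3 + 1×0 + 6×2 = 90
Proposal E: 18×1 + 9×4 + 2×2 + 1×4 + 6×3 = 80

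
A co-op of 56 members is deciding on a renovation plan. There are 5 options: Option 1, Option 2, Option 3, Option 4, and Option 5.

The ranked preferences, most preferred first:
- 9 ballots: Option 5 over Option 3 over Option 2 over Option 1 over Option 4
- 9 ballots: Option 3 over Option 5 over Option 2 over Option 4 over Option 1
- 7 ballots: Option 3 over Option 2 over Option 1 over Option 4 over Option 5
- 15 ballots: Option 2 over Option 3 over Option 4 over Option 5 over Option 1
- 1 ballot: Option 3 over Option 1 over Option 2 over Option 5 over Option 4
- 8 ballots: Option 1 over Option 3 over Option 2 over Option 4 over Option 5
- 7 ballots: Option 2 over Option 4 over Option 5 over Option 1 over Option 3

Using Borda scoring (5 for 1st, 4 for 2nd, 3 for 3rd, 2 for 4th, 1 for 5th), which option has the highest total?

Option 3

Option 1: 9×2 + 9×1 + 7×3 + 15×1 + 1×4 + 8×5 + 7×2 = 121
Option 2: 9×3 + 9×3 + 7×4 + 15×5 + 1×3 + 8×3 + 7×5 = 219
Option 3: 9×4 + 9×5 + 7×5 + 15×4 + 1×5 + 8×4 + 7×1 = 220
Option 4: 9×1 + 9×2 + 7×2 + 15×3 + 1×1 + 8×2 + 7×4 = 131
Option 5: 9×5 + 9×4 + 7×1 + 15×2 + 1×2 + 8×1 + 7×3 = 149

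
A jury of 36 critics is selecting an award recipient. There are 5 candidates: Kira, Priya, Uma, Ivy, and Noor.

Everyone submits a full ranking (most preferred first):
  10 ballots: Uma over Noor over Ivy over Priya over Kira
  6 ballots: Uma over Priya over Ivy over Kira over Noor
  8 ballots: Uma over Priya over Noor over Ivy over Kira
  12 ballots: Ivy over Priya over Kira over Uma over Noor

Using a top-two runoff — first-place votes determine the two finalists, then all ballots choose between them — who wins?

Uma

Round 1 first-place votes: Kira 0, Priya 0, Uma 24, Ivy 12, Noor 0. Uma and Ivy advance.
Runoff: Uma is ranked above Ivy on 24 ballots, Ivy above Uma on 12.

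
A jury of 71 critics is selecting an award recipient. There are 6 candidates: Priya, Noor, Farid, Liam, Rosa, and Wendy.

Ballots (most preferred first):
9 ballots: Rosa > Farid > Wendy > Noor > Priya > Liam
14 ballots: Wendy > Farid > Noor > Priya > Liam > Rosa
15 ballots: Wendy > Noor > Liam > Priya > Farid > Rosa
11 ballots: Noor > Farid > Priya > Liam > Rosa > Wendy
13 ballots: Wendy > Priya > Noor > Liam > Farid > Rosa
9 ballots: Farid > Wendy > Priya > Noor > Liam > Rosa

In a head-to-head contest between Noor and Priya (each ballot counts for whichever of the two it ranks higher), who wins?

Noor

Noor is ranked above Priya on 49 ballots; Priya above Noor on 22.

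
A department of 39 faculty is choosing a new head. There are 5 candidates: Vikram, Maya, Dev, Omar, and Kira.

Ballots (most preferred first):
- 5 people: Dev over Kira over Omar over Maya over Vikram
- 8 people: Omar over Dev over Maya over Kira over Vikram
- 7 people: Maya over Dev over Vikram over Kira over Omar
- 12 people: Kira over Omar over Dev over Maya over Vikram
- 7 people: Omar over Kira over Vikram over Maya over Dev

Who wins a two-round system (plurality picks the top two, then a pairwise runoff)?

Round 1 first-place votes: Vikram 0, Maya 7, Dev 5, Omar 15, Kira 12. Omar and Kira advance.
Runoff: Omar is ranked above Kira on 15 ballots, Kira above Omar on 24.

Kira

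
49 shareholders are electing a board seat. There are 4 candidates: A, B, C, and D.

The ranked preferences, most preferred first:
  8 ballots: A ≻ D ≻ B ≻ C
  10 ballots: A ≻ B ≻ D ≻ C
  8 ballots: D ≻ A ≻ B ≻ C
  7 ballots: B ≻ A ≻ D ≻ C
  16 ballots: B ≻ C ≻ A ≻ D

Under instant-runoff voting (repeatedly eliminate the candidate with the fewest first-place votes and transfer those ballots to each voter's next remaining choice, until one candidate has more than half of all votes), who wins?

Round 1: A 18, B 23, C 0, D 8. C eliminated.
Round 2: A 18, B 23, D 8. D eliminated.
Round 3: A 26, B 23. A has a majority (≥25).

A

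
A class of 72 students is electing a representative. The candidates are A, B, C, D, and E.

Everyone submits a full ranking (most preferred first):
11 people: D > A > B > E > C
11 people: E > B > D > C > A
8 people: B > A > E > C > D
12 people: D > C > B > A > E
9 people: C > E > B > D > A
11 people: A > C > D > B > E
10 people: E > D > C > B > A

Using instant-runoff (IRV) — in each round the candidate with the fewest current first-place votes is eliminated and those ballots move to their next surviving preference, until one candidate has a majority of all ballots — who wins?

Round 1: A 11, B 8, C 9, D 23, E 21. B eliminated.
Round 2: A 19, C 9, D 23, E 21. C eliminated.
Round 3: A 19, D 23, E 30. A eliminated.
Round 4: D 34, E 38. E has a majority (≥37).

E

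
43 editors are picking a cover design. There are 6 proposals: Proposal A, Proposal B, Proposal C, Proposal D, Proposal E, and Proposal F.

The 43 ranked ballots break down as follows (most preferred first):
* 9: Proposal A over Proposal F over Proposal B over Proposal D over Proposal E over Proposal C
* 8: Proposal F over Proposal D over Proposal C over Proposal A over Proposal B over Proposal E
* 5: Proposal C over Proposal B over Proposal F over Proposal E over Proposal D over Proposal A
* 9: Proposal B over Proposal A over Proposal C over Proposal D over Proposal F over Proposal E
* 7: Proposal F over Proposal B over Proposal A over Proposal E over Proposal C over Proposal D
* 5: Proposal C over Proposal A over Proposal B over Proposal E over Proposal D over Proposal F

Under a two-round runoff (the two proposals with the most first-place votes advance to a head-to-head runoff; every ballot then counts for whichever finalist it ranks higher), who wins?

Proposal F

Round 1 first-place votes: Proposal A 9, Proposal B 9, Proposal C 10, Proposal D 0, Proposal E 0, Proposal F 15. Proposal F and Proposal C advance.
Runoff: Proposal F is ranked above Proposal C on 24 ballots, Proposal C above Proposal F on 19.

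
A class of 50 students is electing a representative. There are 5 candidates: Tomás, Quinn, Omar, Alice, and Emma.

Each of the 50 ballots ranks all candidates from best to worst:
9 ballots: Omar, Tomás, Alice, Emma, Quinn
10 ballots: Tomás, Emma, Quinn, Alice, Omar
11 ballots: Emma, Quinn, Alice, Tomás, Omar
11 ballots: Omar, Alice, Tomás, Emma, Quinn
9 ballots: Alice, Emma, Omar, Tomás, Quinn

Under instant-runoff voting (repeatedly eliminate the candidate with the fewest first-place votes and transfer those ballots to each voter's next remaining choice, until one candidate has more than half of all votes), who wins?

Round 1: Tomás 10, Quinn 0, Omar 20, Alice 9, Emma 11. Quinn eliminated.
Round 2: Tomás 10, Omar 20, Alice 9, Emma 11. Alice eliminated.
Round 3: Tomás 10, Omar 20, Emma 20. Tomás eliminated.
Round 4: Omar 20, Emma 30. Emma has a majority (≥26).

Emma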